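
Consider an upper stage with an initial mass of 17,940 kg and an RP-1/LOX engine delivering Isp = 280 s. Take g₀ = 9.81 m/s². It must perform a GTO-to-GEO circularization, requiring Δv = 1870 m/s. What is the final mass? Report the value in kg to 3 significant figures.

v_e = Isp · g₀ = 280 × 9.81 = 2746.8 m/s.
m₀/m_f = exp(Δv / v_e) = exp(1870 / 2746.8) = exp(0.6808) = 1.9754.
m_f = m₀ / 1.9754 = 17,940 / 1.9754 = 9,081.7 kg.

final mass ≈ 9080 kg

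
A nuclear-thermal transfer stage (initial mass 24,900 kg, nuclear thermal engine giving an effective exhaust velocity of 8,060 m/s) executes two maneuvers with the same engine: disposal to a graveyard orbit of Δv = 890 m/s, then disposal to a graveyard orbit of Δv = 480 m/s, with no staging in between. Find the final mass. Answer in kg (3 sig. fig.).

After the first burn: m = 24900 × exp(−890/8060.0) = 24900 × 0.89546 = 22,297 kg.
After the second burn: m = 22,297 × exp(−480/8060.0) = 22,297 × 0.94219 = 21,008 kg.

final mass ≈ 21000 kg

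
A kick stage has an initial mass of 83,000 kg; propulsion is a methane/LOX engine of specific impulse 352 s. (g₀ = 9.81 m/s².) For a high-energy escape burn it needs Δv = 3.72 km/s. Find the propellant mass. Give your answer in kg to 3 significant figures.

v_e = Isp · g₀ = 352 × 9.81 = 3453.1 m/s.
m₀/m_f = exp(Δv / v_e) = exp(3720 / 3453.1) = exp(1.0773) = 2.9367.
m_f = 83,000 / 2.9367 = 28,263 kg, so propellant = m₀ − m_f = 83,000 − 28,263 = 54,737 kg.

propellant mass ≈ 54700 kg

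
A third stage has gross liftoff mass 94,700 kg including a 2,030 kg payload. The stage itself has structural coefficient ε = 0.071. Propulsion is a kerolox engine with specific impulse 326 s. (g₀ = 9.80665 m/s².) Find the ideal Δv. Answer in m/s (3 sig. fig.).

Stage wet mass = m₀ − payload = 94,700 − 2,030 = 92,670 kg.
Stage dry mass = ε × stage wet mass = 0.071 × 92,670 = 6,579.57 kg.
Burnout mass m_f = stage dry + payload = 6,579.57 + 2,030 = 8,609.57 kg.
v_e = Isp · g₀ = 326 × 9.80665 = 3197.0 m/s.
By the Tsiolkovsky rocket equation, Δv = v_e · ln(94,700/8,609.57) = 3197.0 × ln(11) = 3197.0 × 2.3978 ≈ 7666 m/s.

Δv ≈ 7670 m/s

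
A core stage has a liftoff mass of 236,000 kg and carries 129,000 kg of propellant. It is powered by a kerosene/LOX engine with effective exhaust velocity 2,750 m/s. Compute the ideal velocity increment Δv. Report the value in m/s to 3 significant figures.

Δv ≈ 2180 m/s

m_f = m₀ − m_prop = 236,000 − 129,000 = 107,000 kg.
Using Δv = v_e ln(m₀/m_f): Δv = v_e · ln(m₀/m_f) = 2750.0 × ln(2.206) = 2750.0 × 0.7910 ≈ 2175.3 m/s.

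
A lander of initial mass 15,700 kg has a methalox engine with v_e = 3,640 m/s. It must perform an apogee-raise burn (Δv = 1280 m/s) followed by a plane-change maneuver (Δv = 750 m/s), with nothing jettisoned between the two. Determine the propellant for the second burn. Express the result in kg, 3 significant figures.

propellant for the second burn ≈ 2060 kg

After the first burn: m = 15700 × exp(−1280/3640.0) = 15700 × 0.70353 = 11,045.4 kg.
After the second burn: m = 11,045.4 × exp(−750/3640.0) = 11,045.4 × 0.81380 = 8,988.75 kg.
Second-burn propellant = 11,045.4 − 8,988.75 = 2,056.65 kg.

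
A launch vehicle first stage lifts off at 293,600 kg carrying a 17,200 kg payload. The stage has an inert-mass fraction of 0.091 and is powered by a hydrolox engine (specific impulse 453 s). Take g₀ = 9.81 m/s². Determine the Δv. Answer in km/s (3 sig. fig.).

Δv ≈ 8.60 km/s

Stage wet mass = m₀ − payload = 293,600 − 17,200 = 276,400 kg.
Stage dry mass = ε × stage wet mass = 0.091 × 276,400 = 25,152.4 kg.
Burnout mass m_f = stage dry + payload = 25,152.4 + 17,200 = 42,352.4 kg.
v_e = Isp · g₀ = 453 × 9.81 = 4443.9 m/s.
Δv = v_e · ln(293,600/42,352.4) = 4443.9 × ln(6.932) = 4443.9 × 1.9362 ≈ 8604 m/s.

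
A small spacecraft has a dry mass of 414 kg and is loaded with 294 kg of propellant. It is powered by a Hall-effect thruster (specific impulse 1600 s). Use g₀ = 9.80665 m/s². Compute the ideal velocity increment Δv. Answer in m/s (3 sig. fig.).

v_e = Isp · g₀ = 1600 × 9.80665 = 15690.6 m/s.
m₀ = m_dry + m_prop = 414 + 294 = 708 kg.
Δv = v_e · ln(m₀/m_f) = 15690.6 × ln(1.71) = 15690.6 × 0.5366 ≈ 8419.3 m/s.

Δv ≈ 8420 m/s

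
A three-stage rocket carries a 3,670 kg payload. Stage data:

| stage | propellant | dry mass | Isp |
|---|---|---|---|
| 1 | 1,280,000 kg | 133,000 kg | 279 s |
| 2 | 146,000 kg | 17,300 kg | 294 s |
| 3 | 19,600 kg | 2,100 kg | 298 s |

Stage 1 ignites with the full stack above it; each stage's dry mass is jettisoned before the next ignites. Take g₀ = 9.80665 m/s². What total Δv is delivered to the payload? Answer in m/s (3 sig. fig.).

Δv ≈ 13000 m/s

Ignition mass of stage 1 = 1,280,000+133,000 + 146,000+17,300 + 19,600+2,100 + 3,670 = 1,601,670 kg.
Stage 1: m₀ = 1,601,670 kg, m_f = 1,601,670 − 1,280,000 = 321,670 kg; Δv = 279×9.80665×ln(4.979) = 2736.1×1.6053 ≈ 4392 m/s.
Stage 2: m₀ = 188,670 kg, m_f = 188,670 − 146,000 = 42,670 kg; Δv = 294×9.80665×ln(4.422) = 2883.2×1.4865 ≈ 4286 m/s.
Stage 3: m₀ = 25,370 kg, m_f = 25,370 − 19,600 = 5,770 kg; Δv = 298×9.80665×ln(4.397) = 2922.4×1.4809 ≈ 4328 m/s.
Total Δv = 4392 + 4286 + 4328 = 13006 m/s.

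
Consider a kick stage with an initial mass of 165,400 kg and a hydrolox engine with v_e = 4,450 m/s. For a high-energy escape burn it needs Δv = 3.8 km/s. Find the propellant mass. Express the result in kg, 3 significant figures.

By the Tsiolkovsky rocket equation, m₀/m_f = exp(Δv / v_e) = exp(3800 / 4450.0) = exp(0.8539) = 2.3489.
m_f = 165,400 / 2.3489 = 70,415.9 kg, so propellant = m₀ − m_f = 165,400 − 70,415.9 = 94,984.1 kg.

propellant mass ≈ 95000 kg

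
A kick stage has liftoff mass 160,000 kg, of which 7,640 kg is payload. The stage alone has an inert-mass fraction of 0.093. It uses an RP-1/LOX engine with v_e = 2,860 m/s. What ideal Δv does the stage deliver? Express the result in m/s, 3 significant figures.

Δv ≈ 5700 m/s

Stage wet mass = m₀ − payload = 160,000 − 7,640 = 152,360 kg.
Stage dry mass = ε × stage wet mass = 0.093 × 152,360 = 14,169.5 kg.
Burnout mass m_f = stage dry + payload = 14,169.5 + 7,640 = 21,809.5 kg.
Δv = v_e · ln(160,000/21,809.5) = 2860.0 × ln(7.336) = 2860.0 × 1.9928 ≈ 5699 m/s.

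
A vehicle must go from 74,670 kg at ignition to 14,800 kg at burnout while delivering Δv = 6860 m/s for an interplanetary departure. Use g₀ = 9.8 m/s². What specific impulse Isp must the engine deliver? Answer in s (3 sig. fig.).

ln(m₀/m_f) = ln(74670/14800) = ln(5.045) = 1.6185.
From the ideal rocket equation, v_e = Δv / ln(m₀/m_f) = 6860 / 1.6185 = 4238.6 m/s.
Isp = v_e / g₀ = 4238.6 / 9.8 = 432.5 s.

Isp ≈ 433 s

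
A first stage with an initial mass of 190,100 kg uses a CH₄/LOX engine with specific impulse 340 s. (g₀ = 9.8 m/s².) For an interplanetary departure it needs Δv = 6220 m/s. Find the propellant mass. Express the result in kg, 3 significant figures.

propellant mass ≈ 161000 kg

v_e = Isp · g₀ = 340 × 9.8 = 3332.0 m/s.
From the ideal rocket equation, m₀/m_f = exp(Δv / v_e) = exp(6220 / 3332.0) = exp(1.8667) = 6.4672.
m_f = 190,100 / 6.4672 = 29,394.5 kg, so propellant = m₀ − m_f = 190,100 − 29,394.5 = 160,705.5 kg.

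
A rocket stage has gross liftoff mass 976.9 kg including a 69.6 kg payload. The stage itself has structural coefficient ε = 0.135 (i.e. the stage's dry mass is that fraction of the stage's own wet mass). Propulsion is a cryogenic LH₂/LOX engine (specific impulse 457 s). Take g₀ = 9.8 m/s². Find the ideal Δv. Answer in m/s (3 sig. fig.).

Stage wet mass = m₀ − payload = 976.9 − 69.6 = 907.3 kg.
Stage dry mass = ε × stage wet mass = 0.135 × 907.3 = 122.486 kg.
Burnout mass m_f = stage dry + payload = 122.486 + 69.6 = 192.086 kg.
v_e = Isp · g₀ = 457 × 9.8 = 4478.6 m/s.
Δv = v_e · ln(976.9/192.086) = 4478.6 × ln(5.086) = 4478.6 × 1.6264 ≈ 7284 m/s.

Δv ≈ 7280 m/s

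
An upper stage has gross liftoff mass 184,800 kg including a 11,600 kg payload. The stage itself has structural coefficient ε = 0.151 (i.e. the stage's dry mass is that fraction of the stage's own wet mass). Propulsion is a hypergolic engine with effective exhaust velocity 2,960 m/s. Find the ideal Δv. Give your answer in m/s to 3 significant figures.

Δv ≈ 4700 m/s

Stage wet mass = m₀ − payload = 184,800 − 11,600 = 173,200 kg.
Stage dry mass = ε × stage wet mass = 0.151 × 173,200 = 26,153.2 kg.
Burnout mass m_f = stage dry + payload = 26,153.2 + 11,600 = 37,753.2 kg.
From the ideal rocket equation, Δv = v_e · ln(184,800/37,753.2) = 2960.0 × ln(4.895) = 2960.0 × 1.5882 ≈ 4701 m/s.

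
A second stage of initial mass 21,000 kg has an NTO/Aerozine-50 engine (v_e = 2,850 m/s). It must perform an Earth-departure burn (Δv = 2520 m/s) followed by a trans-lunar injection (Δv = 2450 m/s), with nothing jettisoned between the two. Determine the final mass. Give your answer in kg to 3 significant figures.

After the first burn: m = 21000 × exp(−2520/2850.0) = 21000 × 0.41304 = 8,673.84 kg.
After the second burn: m = 8,673.84 × exp(−2450/2850.0) = 8,673.84 × 0.42331 = 3,671.72 kg.

final mass ≈ 3670 kg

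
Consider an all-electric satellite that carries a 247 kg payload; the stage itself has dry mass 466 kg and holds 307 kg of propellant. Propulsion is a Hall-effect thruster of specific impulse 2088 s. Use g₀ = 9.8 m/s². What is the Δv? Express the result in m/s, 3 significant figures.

v_e = Isp · g₀ = 2088 × 9.8 = 20462.4 m/s.
m₀ = payload + dry + propellant = 247 + 466 + 307 = 1,020 kg.
m_f = payload + dry = 247 + 466 = 713 kg.
Rocket equation: Δv = v_e · ln(m₀/m_f) = 20462.4 × ln(1.431) = 20462.4 × 0.3581 ≈ 7327.1 m/s.

Δv ≈ 7330 m/s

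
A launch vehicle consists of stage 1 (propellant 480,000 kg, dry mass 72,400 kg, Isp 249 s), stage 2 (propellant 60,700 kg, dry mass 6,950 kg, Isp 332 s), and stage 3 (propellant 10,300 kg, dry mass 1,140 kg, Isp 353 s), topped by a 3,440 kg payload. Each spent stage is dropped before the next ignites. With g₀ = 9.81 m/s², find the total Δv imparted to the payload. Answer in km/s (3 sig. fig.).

Δv ≈ 11.9 km/s

Ignition mass of stage 1 = 480,000+72,400 + 60,700+6,950 + 10,300+1,140 + 3,440 = 634,930 kg.
Stage 1: m₀ = 634,930 kg, m_f = 634,930 − 480,000 = 154,930 kg; Δv = 249×9.81×ln(4.098) = 2442.7×1.4105 ≈ 3446 m/s.
Stage 2: m₀ = 82,530 kg, m_f = 82,530 − 60,700 = 21,830 kg; Δv = 332×9.81×ln(3.781) = 3256.9×1.3299 ≈ 4331 m/s.
Stage 3: m₀ = 14,880 kg, m_f = 14,880 − 10,300 = 4,580 kg; Δv = 353×9.81×ln(3.249) = 3462.9×1.1783 ≈ 4080 m/s.
Total Δv = 3446 + 4331 + 4080 = 11857 m/s.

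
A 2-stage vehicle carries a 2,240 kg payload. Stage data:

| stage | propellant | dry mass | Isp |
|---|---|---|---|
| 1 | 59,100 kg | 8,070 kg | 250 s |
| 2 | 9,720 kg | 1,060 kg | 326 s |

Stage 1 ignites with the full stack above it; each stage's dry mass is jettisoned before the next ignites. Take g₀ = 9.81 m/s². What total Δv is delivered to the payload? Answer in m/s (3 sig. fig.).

Δv ≈ 7670 m/s

Ignition mass of stage 1 = 59,100+8,070 + 9,720+1,060 + 2,240 = 80,190 kg.
Stage 1: m₀ = 80,190 kg, m_f = 80,190 − 59,100 = 21,090 kg; Δv = 250×9.81×ln(3.802) = 2452.5×1.3356 ≈ 3276 m/s.
Stage 2: m₀ = 13,020 kg, m_f = 13,020 − 9,720 = 3,300 kg; Δv = 326×9.81×ln(3.945) = 3198.1×1.3726 ≈ 4390 m/s.
Total Δv = 3276 + 4390 = 7666 m/s.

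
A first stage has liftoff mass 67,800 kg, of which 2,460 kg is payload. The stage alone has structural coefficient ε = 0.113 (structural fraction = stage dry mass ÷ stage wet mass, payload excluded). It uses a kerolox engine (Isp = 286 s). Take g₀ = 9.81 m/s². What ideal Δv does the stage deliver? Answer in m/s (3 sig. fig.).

Stage wet mass = m₀ − payload = 67,800 − 2,460 = 65,340 kg.
Stage dry mass = ε × stage wet mass = 0.113 × 65,340 = 7,383.42 kg.
Burnout mass m_f = stage dry + payload = 7,383.42 + 2,460 = 9,843.42 kg.
v_e = Isp · g₀ = 286 × 9.81 = 2805.7 m/s.
Rocket equation: Δv = v_e · ln(67,800/9,843.42) = 2805.7 × ln(6.888) = 2805.7 × 1.9298 ≈ 5414 m/s.

Δv ≈ 5410 m/s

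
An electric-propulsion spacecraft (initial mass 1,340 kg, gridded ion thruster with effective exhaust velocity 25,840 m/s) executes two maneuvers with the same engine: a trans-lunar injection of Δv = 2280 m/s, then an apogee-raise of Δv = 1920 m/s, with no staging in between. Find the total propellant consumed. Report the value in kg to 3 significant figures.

After the first burn: m = 1340 × exp(−2280/25840.0) = 1340 × 0.91555 = 1,226.84 kg.
After the second burn: m = 1,226.84 × exp(−1920/25840.0) = 1,226.84 × 0.92839 = 1,138.99 kg.
Total propellant = m₀ − m_final = 1340 − 1,138.99 = 201.01 kg.

total propellant consumed ≈ 201 kg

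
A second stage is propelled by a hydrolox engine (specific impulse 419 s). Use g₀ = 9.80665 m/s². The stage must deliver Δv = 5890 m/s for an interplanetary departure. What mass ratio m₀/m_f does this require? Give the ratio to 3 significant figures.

v_e = Isp · g₀ = 419 × 9.80665 = 4109.0 m/s.
From the ideal rocket equation, m₀/m_f = exp(Δv / v_e) = exp(5890 / 4109.0) = exp(1.4334) = 4.1931.

mass ratio ≈ 4.19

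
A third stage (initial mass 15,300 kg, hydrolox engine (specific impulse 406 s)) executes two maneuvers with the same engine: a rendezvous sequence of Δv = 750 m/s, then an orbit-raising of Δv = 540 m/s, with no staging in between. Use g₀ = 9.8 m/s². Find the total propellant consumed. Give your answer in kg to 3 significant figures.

total propellant consumed ≈ 4240 kg

v_e = Isp · g₀ = 406 × 9.8 = 3978.8 m/s.
After the first burn: m = 15300 × exp(−750/3978.8) = 15300 × 0.82820 = 12,671.5 kg.
After the second burn: m = 12,671.5 × exp(−540/3978.8) = 12,671.5 × 0.87309 = 11,063.4 kg.
Total propellant = m₀ − m_final = 15300 − 11,063.4 = 4,236.6 kg.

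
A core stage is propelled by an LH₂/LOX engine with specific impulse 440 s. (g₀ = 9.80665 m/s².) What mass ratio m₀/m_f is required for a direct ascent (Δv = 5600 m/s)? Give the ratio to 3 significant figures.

mass ratio ≈ 3.66

v_e = Isp · g₀ = 440 × 9.80665 = 4314.9 m/s.
Using Δv = v_e ln(m₀/m_f): m₀/m_f = exp(Δv / v_e) = exp(5600 / 4314.9) = exp(1.2978) = 3.6613.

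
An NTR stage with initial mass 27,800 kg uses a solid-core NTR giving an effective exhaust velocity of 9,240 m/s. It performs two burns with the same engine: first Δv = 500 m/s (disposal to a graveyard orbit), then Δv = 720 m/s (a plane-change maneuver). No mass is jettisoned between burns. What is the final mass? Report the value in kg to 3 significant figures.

final mass ≈ 24400 kg

After the first burn: m = 27800 × exp(−500/9240.0) = 27800 × 0.94733 = 26,335.8 kg.
After the second burn: m = 26,335.8 × exp(−720/9240.0) = 26,335.8 × 0.92504 = 24,361.7 kg.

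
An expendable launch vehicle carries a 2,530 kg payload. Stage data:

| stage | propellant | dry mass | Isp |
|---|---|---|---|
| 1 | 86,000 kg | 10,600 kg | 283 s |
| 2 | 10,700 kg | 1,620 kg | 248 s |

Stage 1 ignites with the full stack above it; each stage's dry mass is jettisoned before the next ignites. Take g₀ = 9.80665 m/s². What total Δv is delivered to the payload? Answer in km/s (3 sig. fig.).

Δv ≈ 7.20 km/s

Ignition mass of stage 1 = 86,000+10,600 + 10,700+1,620 + 2,530 = 111,450 kg.
Stage 1: m₀ = 111,450 kg, m_f = 111,450 − 86,000 = 25,450 kg; Δv = 283×9.80665×ln(4.379) = 2775.3×1.4769 ≈ 4099 m/s.
Stage 2: m₀ = 14,850 kg, m_f = 14,850 − 10,700 = 4,150 kg; Δv = 248×9.80665×ln(3.578) = 2432.0×1.2749 ≈ 3101 m/s.
Total Δv = 4099 + 3101 = 7200 m/s.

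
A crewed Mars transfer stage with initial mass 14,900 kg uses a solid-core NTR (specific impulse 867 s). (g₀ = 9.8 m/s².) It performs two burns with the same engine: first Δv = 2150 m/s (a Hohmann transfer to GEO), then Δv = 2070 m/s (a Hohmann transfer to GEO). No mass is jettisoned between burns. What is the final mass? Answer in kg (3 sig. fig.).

v_e = Isp · g₀ = 867 × 9.8 = 8496.6 m/s.
After the first burn: m = 14900 × exp(−2150/8496.6) = 14900 × 0.77643 = 11,568.8 kg.
After the second burn: m = 11,568.8 × exp(−2070/8496.6) = 11,568.8 × 0.78378 = 9,067.39 kg.

final mass ≈ 9070 kg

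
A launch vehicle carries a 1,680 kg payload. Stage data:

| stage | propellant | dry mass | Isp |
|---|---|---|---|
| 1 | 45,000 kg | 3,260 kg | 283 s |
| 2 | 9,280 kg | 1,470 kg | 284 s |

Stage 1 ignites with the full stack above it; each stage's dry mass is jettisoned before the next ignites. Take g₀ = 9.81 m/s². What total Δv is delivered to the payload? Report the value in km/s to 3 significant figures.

Δv ≈ 7.58 km/s

Ignition mass of stage 1 = 45,000+3,260 + 9,280+1,470 + 1,680 = 60,690 kg.
Stage 1: m₀ = 60,690 kg, m_f = 60,690 − 45,000 = 15,690 kg; Δv = 283×9.81×ln(3.868) = 2776.2×1.3528 ≈ 3756 m/s.
Stage 2: m₀ = 12,430 kg, m_f = 12,430 − 9,280 = 3,150 kg; Δv = 284×9.81×ln(3.946) = 2786.0×1.3727 ≈ 3824 m/s.
Total Δv = 3756 + 3824 = 7580 m/s.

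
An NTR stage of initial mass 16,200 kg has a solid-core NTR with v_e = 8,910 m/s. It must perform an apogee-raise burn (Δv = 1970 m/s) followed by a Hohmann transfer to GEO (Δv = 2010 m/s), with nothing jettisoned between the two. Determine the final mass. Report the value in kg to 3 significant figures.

After the first burn: m = 16200 × exp(−1970/8910.0) = 16200 × 0.80164 = 12,986.6 kg.
After the second burn: m = 12,986.6 × exp(−2010/8910.0) = 12,986.6 × 0.79805 = 10,364 kg.

final mass ≈ 10400 kg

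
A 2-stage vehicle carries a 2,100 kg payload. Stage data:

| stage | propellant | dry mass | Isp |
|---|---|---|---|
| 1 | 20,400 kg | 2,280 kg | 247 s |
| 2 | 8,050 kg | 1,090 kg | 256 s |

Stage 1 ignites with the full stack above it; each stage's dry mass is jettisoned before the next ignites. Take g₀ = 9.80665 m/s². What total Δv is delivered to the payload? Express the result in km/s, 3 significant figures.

Δv ≈ 5.39 km/s

Ignition mass of stage 1 = 20,400+2,280 + 8,050+1,090 + 2,100 = 33,920 kg.
Stage 1: m₀ = 33,920 kg, m_f = 33,920 − 20,400 = 13,520 kg; Δv = 247×9.80665×ln(2.509) = 2422.2×0.9198 ≈ 2228 m/s.
Stage 2: m₀ = 11,240 kg, m_f = 11,240 − 8,050 = 3,190 kg; Δv = 256×9.80665×ln(3.524) = 2510.5×1.2595 ≈ 3162 m/s.
Total Δv = 2228 + 3162 = 5390 m/s.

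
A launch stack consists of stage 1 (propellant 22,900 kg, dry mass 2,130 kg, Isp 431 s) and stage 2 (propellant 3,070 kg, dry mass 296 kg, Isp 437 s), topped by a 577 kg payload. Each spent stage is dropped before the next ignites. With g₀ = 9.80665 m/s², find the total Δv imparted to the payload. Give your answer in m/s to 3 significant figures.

Ignition mass of stage 1 = 22,900+2,130 + 3,070+296 + 577 = 28,973 kg.
Stage 1: m₀ = 28,973 kg, m_f = 28,973 − 22,900 = 6,073 kg; Δv = 431×9.80665×ln(4.771) = 4226.7×1.5625 ≈ 6604 m/s.
Stage 2: m₀ = 3,943 kg, m_f = 3,943 − 3,070 = 873 kg; Δv = 437×9.80665×ln(4.517) = 4285.5×1.5078 ≈ 6462 m/s.
Total Δv = 6604 + 6462 = 13066 m/s.

Δv ≈ 13100 m/s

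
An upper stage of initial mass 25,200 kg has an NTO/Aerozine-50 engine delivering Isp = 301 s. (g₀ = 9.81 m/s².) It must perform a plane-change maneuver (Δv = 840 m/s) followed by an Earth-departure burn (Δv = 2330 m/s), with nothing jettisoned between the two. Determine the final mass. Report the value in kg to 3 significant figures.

v_e = Isp · g₀ = 301 × 9.81 = 2952.8 m/s.
After the first burn: m = 25200 × exp(−840/2952.8) = 25200 × 0.75241 = 18,960.7 kg.
After the second burn: m = 18,960.7 × exp(−2330/2952.8) = 18,960.7 × 0.45426 = 8,613.09 kg.

final mass ≈ 8610 kg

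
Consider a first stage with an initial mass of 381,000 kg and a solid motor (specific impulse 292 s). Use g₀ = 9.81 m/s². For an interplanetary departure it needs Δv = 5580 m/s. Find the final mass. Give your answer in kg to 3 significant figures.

final mass ≈ 54300 kg

v_e = Isp · g₀ = 292 × 9.81 = 2864.5 m/s.
m₀/m_f = exp(Δv / v_e) = exp(5580 / 2864.5) = exp(1.9480) = 7.0144.
m_f = m₀ / 7.0144 = 381,000 / 7.0144 = 54,316.8 kg.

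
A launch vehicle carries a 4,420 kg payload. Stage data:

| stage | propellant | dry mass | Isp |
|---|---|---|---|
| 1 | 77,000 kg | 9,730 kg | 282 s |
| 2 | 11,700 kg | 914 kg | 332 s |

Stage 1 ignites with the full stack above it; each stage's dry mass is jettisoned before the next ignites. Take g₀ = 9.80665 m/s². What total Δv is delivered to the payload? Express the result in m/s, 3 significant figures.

Ignition mass of stage 1 = 77,000+9,730 + 11,700+914 + 4,420 = 103,764 kg.
Stage 1: m₀ = 103,764 kg, m_f = 103,764 − 77,000 = 26,764 kg; Δv = 282×9.80665×ln(3.877) = 2765.5×1.3551 ≈ 3747 m/s.
Stage 2: m₀ = 17,034 kg, m_f = 17,034 − 11,700 = 5,334 kg; Δv = 332×9.80665×ln(3.193) = 3255.8×1.1611 ≈ 3780 m/s.
Total Δv = 3747 + 3780 = 7527 m/s.

Δv ≈ 7530 m/s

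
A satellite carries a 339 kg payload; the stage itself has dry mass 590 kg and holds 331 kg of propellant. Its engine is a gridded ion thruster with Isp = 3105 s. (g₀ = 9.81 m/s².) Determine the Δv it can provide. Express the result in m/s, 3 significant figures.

v_e = Isp · g₀ = 3105 × 9.81 = 30460.1 m/s.
m₀ = payload + dry + propellant = 339 + 590 + 331 = 1,260 kg.
m_f = payload + dry = 339 + 590 = 929 kg.
Rocket equation: Δv = v_e · ln(m₀/m_f) = 30460.1 × ln(1.356) = 30460.1 × 0.3048 ≈ 9283.0 m/s.

Δv ≈ 9280 m/s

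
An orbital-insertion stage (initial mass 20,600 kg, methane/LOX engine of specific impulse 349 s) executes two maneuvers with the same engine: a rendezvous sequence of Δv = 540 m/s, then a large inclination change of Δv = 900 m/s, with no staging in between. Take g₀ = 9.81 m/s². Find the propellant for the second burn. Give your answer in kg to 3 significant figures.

v_e = Isp · g₀ = 349 × 9.81 = 3423.7 m/s.
After the first burn: m = 20600 × exp(−540/3423.7) = 20600 × 0.85408 = 17,594 kg.
After the second burn: m = 17,594 × exp(−900/3423.7) = 17,594 × 0.76884 = 13,527 kg.
Second-burn propellant = 17,594 − 13,527 = 4,067 kg.

propellant for the second burn ≈ 4070 kg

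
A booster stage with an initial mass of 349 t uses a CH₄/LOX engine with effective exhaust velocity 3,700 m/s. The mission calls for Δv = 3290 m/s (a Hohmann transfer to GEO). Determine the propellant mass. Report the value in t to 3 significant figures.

propellant mass ≈ 206 t

m₀/m_f = exp(Δv / v_e) = exp(3290 / 3700.0) = exp(0.8892) = 2.4332.
m_f = 349 / 2.4332 = 143.433 t, so propellant = m₀ − m_f = 349 − 143.433 = 205.567 t.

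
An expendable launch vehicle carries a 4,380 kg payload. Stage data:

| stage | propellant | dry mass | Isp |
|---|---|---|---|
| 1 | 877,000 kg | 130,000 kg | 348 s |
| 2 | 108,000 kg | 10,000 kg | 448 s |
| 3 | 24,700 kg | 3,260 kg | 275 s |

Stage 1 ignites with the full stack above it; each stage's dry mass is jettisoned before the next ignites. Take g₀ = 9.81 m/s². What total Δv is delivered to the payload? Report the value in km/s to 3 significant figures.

Ignition mass of stage 1 = 877,000+130,000 + 108,000+10,000 + 24,700+3,260 + 4,380 = 1,157,340 kg.
Stage 1: m₀ = 1,157,340 kg, m_f = 1,157,340 − 877,000 = 280,340 kg; Δv = 348×9.81×ln(4.128) = 3413.9×1.4179 ≈ 4840 m/s.
Stage 2: m₀ = 150,340 kg, m_f = 150,340 − 108,000 = 42,340 kg; Δv = 448×9.81×ln(3.551) = 4394.9×1.2672 ≈ 5569 m/s.
Stage 3: m₀ = 32,340 kg, m_f = 32,340 − 24,700 = 7,640 kg; Δv = 275×9.81×ln(4.233) = 2697.8×1.4429 ≈ 3893 m/s.
Total Δv = 4840 + 5569 + 3893 = 14302 m/s.

Δv ≈ 14.3 km/s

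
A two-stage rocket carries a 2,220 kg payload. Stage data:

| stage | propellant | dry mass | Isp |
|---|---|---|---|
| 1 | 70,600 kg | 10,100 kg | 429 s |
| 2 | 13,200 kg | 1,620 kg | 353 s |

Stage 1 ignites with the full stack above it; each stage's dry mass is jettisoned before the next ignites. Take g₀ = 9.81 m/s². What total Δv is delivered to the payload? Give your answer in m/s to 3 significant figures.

Δv ≈ 10600 m/s

Ignition mass of stage 1 = 70,600+10,100 + 13,200+1,620 + 2,220 = 97,740 kg.
Stage 1: m₀ = 97,740 kg, m_f = 97,740 − 70,600 = 27,140 kg; Δv = 429×9.81×ln(3.601) = 4208.5×1.2813 ≈ 5392 m/s.
Stage 2: m₀ = 17,040 kg, m_f = 17,040 − 13,200 = 3,840 kg; Δv = 353×9.81×ln(4.438) = 3462.9×1.4901 ≈ 5160 m/s.
Total Δv = 5392 + 5160 = 10552 m/s.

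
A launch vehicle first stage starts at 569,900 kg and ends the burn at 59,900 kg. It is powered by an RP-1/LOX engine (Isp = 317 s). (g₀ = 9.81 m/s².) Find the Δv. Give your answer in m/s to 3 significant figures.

Δv ≈ 7010 m/s

v_e = Isp · g₀ = 317 × 9.81 = 3109.8 m/s.
Δv = v_e · ln(m₀/m_f) = 3109.8 × ln(9.514) = 3109.8 × 2.2528 ≈ 7005.6 m/s.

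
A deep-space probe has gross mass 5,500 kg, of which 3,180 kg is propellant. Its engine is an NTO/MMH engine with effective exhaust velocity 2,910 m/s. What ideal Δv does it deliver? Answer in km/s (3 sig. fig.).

Δv ≈ 2.51 km/s

m_f = m₀ − m_prop = 5,500 − 3,180 = 2,320 kg.
Δv = v_e · ln(m₀/m_f) = 2910.0 × ln(2.371) = 2910.0 × 0.8632 ≈ 2511.9 m/s.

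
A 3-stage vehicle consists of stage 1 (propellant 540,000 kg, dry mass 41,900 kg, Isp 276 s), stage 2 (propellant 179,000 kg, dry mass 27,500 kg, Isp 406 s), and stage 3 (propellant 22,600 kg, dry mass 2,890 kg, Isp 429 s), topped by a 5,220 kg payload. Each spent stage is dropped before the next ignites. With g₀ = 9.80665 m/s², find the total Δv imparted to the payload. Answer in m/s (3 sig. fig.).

Δv ≈ 14100 m/s

Ignition mass of stage 1 = 540,000+41,900 + 179,000+27,500 + 22,600+2,890 + 5,220 = 819,110 kg.
Stage 1: m₀ = 819,110 kg, m_f = 819,110 − 540,000 = 279,110 kg; Δv = 276×9.80665×ln(2.935) = 2706.6×1.0766 ≈ 2914 m/s.
Stage 2: m₀ = 237,210 kg, m_f = 237,210 − 179,000 = 58,210 kg; Δv = 406×9.80665×ln(4.075) = 3981.5×1.4049 ≈ 5594 m/s.
Stage 3: m₀ = 30,710 kg, m_f = 30,710 − 22,600 = 8,110 kg; Δv = 429×9.80665×ln(3.787) = 4207.1×1.3315 ≈ 5602 m/s.
Total Δv = 2914 + 5594 + 5602 = 14110 m/s.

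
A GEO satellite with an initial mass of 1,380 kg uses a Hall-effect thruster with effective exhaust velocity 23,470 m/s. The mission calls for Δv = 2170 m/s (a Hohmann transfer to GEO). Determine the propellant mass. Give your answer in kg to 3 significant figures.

propellant mass ≈ 122 kg

Rocket equation: m₀/m_f = exp(Δv / v_e) = exp(2170 / 23470.0) = exp(0.0925) = 1.0969.
m_f = 1,380 / 1.0969 = 1,258.09 kg, so propellant = m₀ − m_f = 1,380 − 1,258.09 = 121.91 kg.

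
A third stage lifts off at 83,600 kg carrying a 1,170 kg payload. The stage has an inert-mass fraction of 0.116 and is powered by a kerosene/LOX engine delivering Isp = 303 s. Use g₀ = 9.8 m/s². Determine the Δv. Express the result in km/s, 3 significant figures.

Δv ≈ 6.10 km/s

Stage wet mass = m₀ − payload = 83,600 − 1,170 = 82,430 kg.
Stage dry mass = ε × stage wet mass = 0.116 × 82,430 = 9,561.88 kg.
Burnout mass m_f = stage dry + payload = 9,561.88 + 1,170 = 10,731.88 kg.
v_e = Isp · g₀ = 303 × 9.8 = 2969.4 m/s.
From the ideal rocket equation, Δv = v_e · ln(83,600/10,731.88) = 2969.4 × ln(7.79) = 2969.4 × 2.0528 ≈ 6096 m/s.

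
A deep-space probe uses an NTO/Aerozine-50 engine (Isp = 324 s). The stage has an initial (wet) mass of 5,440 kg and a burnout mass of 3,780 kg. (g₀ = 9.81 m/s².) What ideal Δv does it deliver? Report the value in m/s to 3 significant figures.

v_e = Isp · g₀ = 324 × 9.81 = 3178.4 m/s.
Δv = v_e · ln(m₀/m_f) = 3178.4 × ln(1.439) = 3178.4 × 0.3641 ≈ 1157.1 m/s.

Δv ≈ 1160 m/s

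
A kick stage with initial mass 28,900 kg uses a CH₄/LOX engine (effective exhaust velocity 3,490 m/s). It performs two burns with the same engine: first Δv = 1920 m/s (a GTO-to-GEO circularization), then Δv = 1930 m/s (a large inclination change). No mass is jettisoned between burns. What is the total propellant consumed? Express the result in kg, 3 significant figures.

After the first burn: m = 28900 × exp(−1920/3490.0) = 28900 × 0.57687 = 16,671.5 kg.
After the second burn: m = 16,671.5 × exp(−1930/3490.0) = 16,671.5 × 0.57522 = 9,589.78 kg.
Total propellant = m₀ − m_final = 28900 − 9,589.78 = 19,310.22 kg.

total propellant consumed ≈ 19300 kg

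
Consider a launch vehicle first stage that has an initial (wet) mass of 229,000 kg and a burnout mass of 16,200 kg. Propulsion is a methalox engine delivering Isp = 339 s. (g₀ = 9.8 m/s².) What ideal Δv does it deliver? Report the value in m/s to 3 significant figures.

Δv ≈ 8800 m/s

v_e = Isp · g₀ = 339 × 9.8 = 3322.2 m/s.
Δv = v_e · ln(m₀/m_f) = 3322.2 × ln(14.14) = 3322.2 × 2.6487 ≈ 8799.5 m/s.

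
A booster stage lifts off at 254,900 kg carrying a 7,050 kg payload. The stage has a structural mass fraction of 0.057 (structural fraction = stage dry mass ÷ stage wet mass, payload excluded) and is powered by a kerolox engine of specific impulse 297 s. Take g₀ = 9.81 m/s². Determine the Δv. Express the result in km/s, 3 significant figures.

Δv ≈ 7.25 km/s

Stage wet mass = m₀ − payload = 254,900 − 7,050 = 247,850 kg.
Stage dry mass = ε × stage wet mass = 0.057 × 247,850 = 14,127.5 kg.
Burnout mass m_f = stage dry + payload = 14,127.5 + 7,050 = 21,177.5 kg.
v_e = Isp · g₀ = 297 × 9.81 = 2913.6 m/s.
Δv = v_e · ln(254,900/21,177.5) = 2913.6 × ln(12.04) = 2913.6 × 2.4879 ≈ 7249 m/s.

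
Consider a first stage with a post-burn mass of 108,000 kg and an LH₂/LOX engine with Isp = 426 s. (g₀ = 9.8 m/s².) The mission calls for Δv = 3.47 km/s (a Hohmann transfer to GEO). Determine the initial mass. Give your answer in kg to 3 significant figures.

initial mass ≈ 248000 kg

v_e = Isp · g₀ = 426 × 9.8 = 4174.8 m/s.
m₀/m_f = exp(Δv / v_e) = exp(3470 / 4174.8) = exp(0.8312) = 2.2960.
m₀ = m_f × 2.2960 = 108,000 × 2.2960 = 247,968 kg.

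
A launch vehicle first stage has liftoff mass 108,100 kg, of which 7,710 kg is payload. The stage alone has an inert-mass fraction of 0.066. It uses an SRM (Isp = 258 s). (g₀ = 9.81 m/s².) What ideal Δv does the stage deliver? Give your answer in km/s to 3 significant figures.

Stage wet mass = m₀ − payload = 108,100 − 7,710 = 100,390 kg.
Stage dry mass = ε × stage wet mass = 0.066 × 100,390 = 6,625.74 kg.
Burnout mass m_f = stage dry + payload = 6,625.74 + 7,710 = 14,335.74 kg.
v_e = Isp · g₀ = 258 × 9.81 = 2531.0 m/s.
Δv = v_e · ln(108,100/14,335.74) = 2531.0 × ln(7.541) = 2531.0 × 2.0203 ≈ 5113 m/s.

Δv ≈ 5.11 km/s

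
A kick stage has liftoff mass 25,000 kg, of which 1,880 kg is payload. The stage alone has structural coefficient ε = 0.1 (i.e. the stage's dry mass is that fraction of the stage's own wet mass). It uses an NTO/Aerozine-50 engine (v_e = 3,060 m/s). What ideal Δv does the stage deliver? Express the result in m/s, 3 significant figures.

Δv ≈ 5460 m/s

Stage wet mass = m₀ − payload = 25,000 − 1,880 = 23,120 kg.
Stage dry mass = ε × stage wet mass = 0.1 × 23,120 = 2,312 kg.
Burnout mass m_f = stage dry + payload = 2,312 + 1,880 = 4,192 kg.
Δv = v_e · ln(25,000/4,192) = 3060.0 × ln(5.964) = 3060.0 × 1.7857 ≈ 5464 m/s.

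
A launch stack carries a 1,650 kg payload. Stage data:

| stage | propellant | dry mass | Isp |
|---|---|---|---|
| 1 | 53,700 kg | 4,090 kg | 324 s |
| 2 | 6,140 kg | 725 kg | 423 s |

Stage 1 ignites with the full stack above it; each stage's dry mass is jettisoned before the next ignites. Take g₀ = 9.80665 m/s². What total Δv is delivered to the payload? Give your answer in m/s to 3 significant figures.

Ignition mass of stage 1 = 53,700+4,090 + 6,140+725 + 1,650 = 66,305 kg.
Stage 1: m₀ = 66,305 kg, m_f = 66,305 − 53,700 = 12,605 kg; Δv = 324×9.80665×ln(5.26) = 3177.4×1.6602 ≈ 5275 m/s.
Stage 2: m₀ = 8,515 kg, m_f = 8,515 − 6,140 = 2,375 kg; Δv = 423×9.80665×ln(3.585) = 4148.2×1.2768 ≈ 5297 m/s.
Total Δv = 5275 + 5297 = 10572 m/s.

Δv ≈ 10600 m/s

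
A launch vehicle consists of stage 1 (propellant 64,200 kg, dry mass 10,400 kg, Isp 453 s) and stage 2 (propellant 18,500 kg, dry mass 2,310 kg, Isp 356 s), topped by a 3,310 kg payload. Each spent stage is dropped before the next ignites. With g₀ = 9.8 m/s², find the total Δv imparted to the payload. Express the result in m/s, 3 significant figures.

Ignition mass of stage 1 = 64,200+10,400 + 18,500+2,310 + 3,310 = 98,720 kg.
Stage 1: m₀ = 98,720 kg, m_f = 98,720 − 64,200 = 34,520 kg; Δv = 453×9.8×ln(2.86) = 4439.4×1.0507 ≈ 4665 m/s.
Stage 2: m₀ = 24,120 kg, m_f = 24,120 − 18,500 = 5,620 kg; Δv = 356×9.8×ln(4.292) = 3488.8×1.4567 ≈ 5082 m/s.
Total Δv = 4665 + 5082 = 9747 m/s.

Δv ≈ 9750 m/s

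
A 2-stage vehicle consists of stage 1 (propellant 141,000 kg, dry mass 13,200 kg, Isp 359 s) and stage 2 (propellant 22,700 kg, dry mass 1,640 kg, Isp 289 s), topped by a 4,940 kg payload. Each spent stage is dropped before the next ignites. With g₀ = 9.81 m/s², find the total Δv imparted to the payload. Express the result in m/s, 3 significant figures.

Ignition mass of stage 1 = 141,000+13,200 + 22,700+1,640 + 4,940 = 183,480 kg.
Stage 1: m₀ = 183,480 kg, m_f = 183,480 − 141,000 = 42,480 kg; Δv = 359×9.81×ln(4.319) = 3521.8×1.4631 ≈ 5153 m/s.
Stage 2: m₀ = 29,280 kg, m_f = 29,280 − 22,700 = 6,580 kg; Δv = 289×9.81×ln(4.45) = 2835.1×1.4929 ≈ 4232 m/s.
Total Δv = 5153 + 4232 = 9385 m/s.

Δv ≈ 9390 m/s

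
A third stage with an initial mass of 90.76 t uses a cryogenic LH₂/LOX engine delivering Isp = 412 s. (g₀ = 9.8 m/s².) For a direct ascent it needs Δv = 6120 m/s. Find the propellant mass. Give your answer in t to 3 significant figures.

propellant mass ≈ 70.8 t

v_e = Isp · g₀ = 412 × 9.8 = 4037.6 m/s.
m₀/m_f = exp(Δv / v_e) = exp(6120 / 4037.6) = exp(1.5158) = 4.5528.
m_f = 90.76 / 4.5528 = 19.935 t, so propellant = m₀ − m_f = 90.76 − 19.935 = 70.825 t.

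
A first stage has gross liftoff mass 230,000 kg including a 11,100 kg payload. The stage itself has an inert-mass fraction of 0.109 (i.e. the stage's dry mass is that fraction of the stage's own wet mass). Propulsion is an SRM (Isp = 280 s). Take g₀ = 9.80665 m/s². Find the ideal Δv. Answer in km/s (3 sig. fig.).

Δv ≈ 5.17 km/s

Stage wet mass = m₀ − payload = 230,000 − 11,100 = 218,900 kg.
Stage dry mass = ε × stage wet mass = 0.109 × 218,900 = 23,860.1 kg.
Burnout mass m_f = stage dry + payload = 23,860.1 + 11,100 = 34,960.1 kg.
v_e = Isp · g₀ = 280 × 9.80665 = 2745.9 m/s.
Rocket equation: Δv = v_e · ln(230,000/34,960.1) = 2745.9 × ln(6.579) = 2745.9 × 1.8839 ≈ 5173 m/s.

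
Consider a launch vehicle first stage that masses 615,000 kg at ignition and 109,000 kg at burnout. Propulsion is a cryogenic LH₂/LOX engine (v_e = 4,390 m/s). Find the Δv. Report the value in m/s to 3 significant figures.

Δv ≈ 7600 m/s

Δv = v_e · ln(m₀/m_f) = 4390.0 × ln(5.642) = 4390.0 × 1.7303 ≈ 7595.9 m/s.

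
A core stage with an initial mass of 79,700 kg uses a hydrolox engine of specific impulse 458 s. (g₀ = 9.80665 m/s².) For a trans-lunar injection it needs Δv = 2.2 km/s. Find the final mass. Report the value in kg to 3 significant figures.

final mass ≈ 48800 kg

v_e = Isp · g₀ = 458 × 9.80665 = 4491.4 m/s.
Using Δv = v_e ln(m₀/m_f): m₀/m_f = exp(Δv / v_e) = exp(2200 / 4491.4) = exp(0.4898) = 1.6320.
m_f = m₀ / 1.6320 = 79,700 / 1.6320 = 48,835.8 kg.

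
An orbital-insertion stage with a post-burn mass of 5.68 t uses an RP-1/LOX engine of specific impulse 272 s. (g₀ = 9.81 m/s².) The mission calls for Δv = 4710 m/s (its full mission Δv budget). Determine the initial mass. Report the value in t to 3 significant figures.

initial mass ≈ 33.2 t

v_e = Isp · g₀ = 272 × 9.81 = 2668.3 m/s.
m₀/m_f = exp(Δv / v_e) = exp(4710 / 2668.3) = exp(1.7652) = 5.8425.
m₀ = m_f × 5.8425 = 5.68 × 5.8425 = 33.1854 t.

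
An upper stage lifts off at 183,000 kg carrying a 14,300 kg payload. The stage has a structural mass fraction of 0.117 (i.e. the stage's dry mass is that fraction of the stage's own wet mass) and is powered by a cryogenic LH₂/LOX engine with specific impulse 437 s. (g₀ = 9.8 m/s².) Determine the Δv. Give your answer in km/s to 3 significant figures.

Δv ≈ 7.20 km/s

Stage wet mass = m₀ − payload = 183,000 − 14,300 = 168,700 kg.
Stage dry mass = ε × stage wet mass = 0.117 × 168,700 = 19,737.9 kg.
Burnout mass m_f = stage dry + payload = 19,737.9 + 14,300 = 34,037.9 kg.
v_e = Isp · g₀ = 437 × 9.8 = 4282.6 m/s.
By the Tsiolkovsky rocket equation, Δv = v_e · ln(183,000/34,037.9) = 4282.6 × ln(5.376) = 4282.6 × 1.6820 ≈ 7203 m/s.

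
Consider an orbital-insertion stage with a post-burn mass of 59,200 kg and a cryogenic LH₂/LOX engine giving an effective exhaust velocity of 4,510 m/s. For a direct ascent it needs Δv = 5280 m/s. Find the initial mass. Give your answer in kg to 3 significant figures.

initial mass ≈ 191000 kg

Rocket equation: m₀/m_f = exp(Δv / v_e) = exp(5280 / 4510.0) = exp(1.1707) = 3.2244.
m₀ = m_f × 3.2244 = 59,200 × 3.2244 = 190,884 kg.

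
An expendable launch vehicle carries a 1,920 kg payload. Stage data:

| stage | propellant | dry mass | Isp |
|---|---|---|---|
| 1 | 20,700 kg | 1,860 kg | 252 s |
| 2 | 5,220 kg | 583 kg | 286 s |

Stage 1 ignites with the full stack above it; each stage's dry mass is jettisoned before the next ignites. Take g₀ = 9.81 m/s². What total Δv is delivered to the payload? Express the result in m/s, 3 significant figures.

Ignition mass of stage 1 = 20,700+1,860 + 5,220+583 + 1,920 = 30,283 kg.
Stage 1: m₀ = 30,283 kg, m_f = 30,283 − 20,700 = 9,583 kg; Δv = 252×9.81×ln(3.16) = 2472.1×1.1506 ≈ 2844 m/s.
Stage 2: m₀ = 7,723 kg, m_f = 7,723 − 5,220 = 2,503 kg; Δv = 286×9.81×ln(3.085) = 2805.7×1.1267 ≈ 3161 m/s.
Total Δv = 2844 + 3161 = 6005 m/s.

Δv ≈ 6010 m/s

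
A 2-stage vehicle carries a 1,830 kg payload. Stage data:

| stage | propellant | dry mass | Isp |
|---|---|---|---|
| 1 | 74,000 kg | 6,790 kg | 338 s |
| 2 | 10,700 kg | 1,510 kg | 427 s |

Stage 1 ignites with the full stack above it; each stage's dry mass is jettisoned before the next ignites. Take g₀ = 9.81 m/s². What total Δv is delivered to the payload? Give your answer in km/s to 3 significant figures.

Δv ≈ 11.0 km/s

Ignition mass of stage 1 = 74,000+6,790 + 10,700+1,510 + 1,830 = 94,830 kg.
Stage 1: m₀ = 94,830 kg, m_f = 94,830 − 74,000 = 20,830 kg; Δv = 338×9.81×ln(4.553) = 3315.8×1.5157 ≈ 5026 m/s.
Stage 2: m₀ = 14,040 kg, m_f = 14,040 − 10,700 = 3,340 kg; Δv = 427×9.81×ln(4.204) = 4188.9×1.4359 ≈ 6015 m/s.
Total Δv = 5026 + 6015 = 11041 m/s.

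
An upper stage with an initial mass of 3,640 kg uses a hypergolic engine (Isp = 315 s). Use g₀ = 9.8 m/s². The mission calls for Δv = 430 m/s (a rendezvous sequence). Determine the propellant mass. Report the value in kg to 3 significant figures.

propellant mass ≈ 473 kg

v_e = Isp · g₀ = 315 × 9.8 = 3087.0 m/s.
m₀/m_f = exp(Δv / v_e) = exp(430 / 3087.0) = exp(0.1393) = 1.1495.
m_f = 3,640 / 1.1495 = 3,166.59 kg, so propellant = m₀ − m_f = 3,640 − 3,166.59 = 473.41 kg.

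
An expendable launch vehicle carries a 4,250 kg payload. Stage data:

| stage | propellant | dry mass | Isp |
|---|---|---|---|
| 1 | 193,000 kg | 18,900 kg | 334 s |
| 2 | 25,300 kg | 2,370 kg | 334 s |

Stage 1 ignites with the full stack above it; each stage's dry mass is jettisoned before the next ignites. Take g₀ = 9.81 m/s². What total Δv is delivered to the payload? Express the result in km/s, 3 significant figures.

Ignition mass of stage 1 = 193,000+18,900 + 25,300+2,370 + 4,250 = 243,820 kg.
Stage 1: m₀ = 243,820 kg, m_f = 243,820 − 193,000 = 50,820 kg; Δv = 334×9.81×ln(4.798) = 3276.5×1.5681 ≈ 5138 m/s.
Stage 2: m₀ = 31,920 kg, m_f = 31,920 − 25,300 = 6,620 kg; Δv = 334×9.81×ln(4.822) = 3276.5×1.5731 ≈ 5154 m/s.
Total Δv = 5138 + 5154 = 10292 m/s.

Δv ≈ 10.3 km/s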